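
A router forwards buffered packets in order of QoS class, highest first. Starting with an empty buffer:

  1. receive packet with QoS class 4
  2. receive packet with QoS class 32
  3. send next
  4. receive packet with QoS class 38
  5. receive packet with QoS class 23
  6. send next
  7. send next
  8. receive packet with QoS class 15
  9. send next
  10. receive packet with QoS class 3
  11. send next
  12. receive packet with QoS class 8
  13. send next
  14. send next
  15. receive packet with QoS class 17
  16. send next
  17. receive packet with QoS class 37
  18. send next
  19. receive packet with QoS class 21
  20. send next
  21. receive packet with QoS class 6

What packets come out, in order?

insert 4 → {4}
insert 32 → {32, 4}
send next → 32; now {4}
insert 38 → {38, 4}
insert 23 → {38, 23, 4}
send next → 38; now {23, 4}
send next → 23; now {4}
insert 15 → {15, 4}
send next → 15; now {4}
insert 3 → {4, 3}
send next → 4; now {3}
insert 8 → {8, 3}
send next → 8; now {3}
send next → 3; now {}
insert 17 → {17}
send next → 17; now {}
insert 37 → {37}
send next → 37; now {}
insert 21 → {21}
send next → 21; now {}
insert 6 → {6}

32 → 38 → 23 → 15 → 4 → 8 → 3 → 17 → 37 → 21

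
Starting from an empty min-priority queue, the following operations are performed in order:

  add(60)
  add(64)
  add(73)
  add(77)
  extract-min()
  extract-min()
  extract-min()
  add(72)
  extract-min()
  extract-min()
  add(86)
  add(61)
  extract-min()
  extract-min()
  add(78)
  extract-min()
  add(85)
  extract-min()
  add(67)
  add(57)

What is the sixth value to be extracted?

insert 60 → {60}
insert 64 → {60, 64}
insert 73 → {60, 64, 73}
insert 77 → {60, 64, 73, 77}
extract-min → 60; now {64, 73, 77}
extract-min → 64; now {73, 77}
extract-min → 73; now {77}
insert 72 → {72, 77}
extract-min → 72; now {77}
extract-min → 77; now {}
insert 86 → {86}
insert 61 → {61, 86}
extract-min → 61; now {86}
extract-min → 86; now {}
insert 78 → {78}
extract-min → 78; now {}
insert 85 → {85}
extract-min → 85; now {}
insert 67 → {67}
insert 57 → {57, 67}

61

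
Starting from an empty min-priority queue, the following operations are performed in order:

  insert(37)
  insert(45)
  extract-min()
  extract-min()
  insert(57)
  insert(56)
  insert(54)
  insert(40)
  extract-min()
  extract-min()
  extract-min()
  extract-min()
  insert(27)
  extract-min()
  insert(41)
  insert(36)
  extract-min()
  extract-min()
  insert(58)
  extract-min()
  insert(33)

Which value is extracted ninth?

insert 37 → {37}
insert 45 → {37, 45}
extract-min → 37; now {45}
extract-min → 45; now {}
insert 57 → {57}
insert 56 → {56, 57}
insert 54 → {54, 56, 57}
insert 40 → {40, 54, 56, 57}
extract-min → 40; now {54, 56, 57}
extract-min → 54; now {56, 57}
extract-min → 56; now {57}
extract-min → 57; now {}
insert 27 → {27}
extract-min → 27; now {}
insert 41 → {41}
insert 36 → {36, 41}
extract-min → 36; now {41}
extract-min → 41; now {}
insert 58 → {58}
extract-min → 58; now {}
insert 33 → {33}

41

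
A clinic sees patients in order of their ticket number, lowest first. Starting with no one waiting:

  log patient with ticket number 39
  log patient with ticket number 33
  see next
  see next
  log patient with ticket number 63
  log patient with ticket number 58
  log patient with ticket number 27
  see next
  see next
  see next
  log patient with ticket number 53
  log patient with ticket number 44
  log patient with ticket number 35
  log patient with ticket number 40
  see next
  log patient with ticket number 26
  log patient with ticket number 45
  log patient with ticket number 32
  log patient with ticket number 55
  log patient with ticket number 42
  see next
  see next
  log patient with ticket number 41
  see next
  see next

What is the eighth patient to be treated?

insert 39 → {39}
insert 33 → {33, 39}
see next → 33; now {39}
see next → 39; now {}
insert 63 → {63}
insert 58 → {58, 63}
insert 27 → {27, 58, 63}
see next → 27; now {58, 63}
see next → 58; now {63}
see next → 63; now {}
insert 53 → {53}
insert 44 → {44, 53}
insert 35 → {35, 44, 53}
insert 40 → {35, 40, 44, 53}
see next → 35; now {40, 44, 53}
insert 26 → {26, 40, 44, 53}
insert 45 → {26, 40, 44, 45, 53}
insert 32 → {26, 32, 40, 44, 45, 53}
insert 55 → {26, 32, 40, 44, 45, 53, 55}
insert 42 → {26, 32, 40, 42, 44, 45, 53, 55}
see next → 26; now {32, 40, 42, 44, 45, 53, 55}
see next → 32; now {40, 42, 44, 45, 53, 55}
insert 41 → {40, 41, 42, 44, 45, 53, 55}
see next → 40; now {41, 42, 44, 45, 53, 55}
see next → 41; now {42, 44, 45, 53, 55}

32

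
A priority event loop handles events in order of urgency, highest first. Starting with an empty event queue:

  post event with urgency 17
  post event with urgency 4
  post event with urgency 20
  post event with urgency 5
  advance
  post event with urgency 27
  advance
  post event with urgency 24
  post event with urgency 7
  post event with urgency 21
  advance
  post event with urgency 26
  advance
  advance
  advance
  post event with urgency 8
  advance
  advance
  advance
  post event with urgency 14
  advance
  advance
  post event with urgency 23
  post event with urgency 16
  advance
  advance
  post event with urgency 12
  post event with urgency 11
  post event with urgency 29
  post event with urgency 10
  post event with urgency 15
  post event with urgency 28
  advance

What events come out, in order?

insert 17 → {17}
insert 4 → {17, 4}
insert 20 → {20, 17, 4}
insert 5 → {20, 17, 5, 4}
advance → 20; now {17, 5, 4}
insert 27 → {27, 17, 5, 4}
advance → 27; now {17, 5, 4}
insert 24 → {24, 17, 5, 4}
insert 7 → {24, 17, 7, 5, 4}
insert 21 → {24, 21, 17, 7, 5, 4}
advance → 24; now {21, 17, 7, 5, 4}
insert 26 → {26, 21, 17, 7, 5, 4}
advance → 26; now {21, 17, 7, 5, 4}
advance → 21; now {17, 7, 5, 4}
advance → 17; now {7, 5, 4}
insert 8 → {8, 7, 5, 4}
advance → 8; now {7, 5, 4}
advance → 7; now {5, 4}
advance → 5; now {4}
insert 14 → {14, 4}
advance → 14; now {4}
advance → 4; now {}
insert 23 → {23}
insert 16 → {23, 16}
advance → 23; now {16}
advance → 16; now {}
insert 12 → {12}
insert 11 → {12, 11}
insert 29 → {29, 12, 11}
insert 10 → {29, 12, 11, 10}
insert 15 → {29, 15, 12, 11, 10}
insert 28 → {29, 28, 15, 12, 11, 10}
advance → 29; now {28, 15, 12, 11, 10}

20 → 27 → 24 → 26 → 21 → 17 → 8 → 7 → 5 → 14 → 4 → 23 → 16 → 29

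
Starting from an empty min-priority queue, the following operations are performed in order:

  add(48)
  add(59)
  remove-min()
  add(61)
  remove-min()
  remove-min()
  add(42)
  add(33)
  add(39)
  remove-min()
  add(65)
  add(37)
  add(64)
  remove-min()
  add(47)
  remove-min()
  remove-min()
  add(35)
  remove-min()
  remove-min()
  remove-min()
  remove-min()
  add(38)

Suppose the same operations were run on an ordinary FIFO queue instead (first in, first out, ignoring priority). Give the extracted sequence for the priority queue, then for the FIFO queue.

insert 48 → {48}
insert 59 → {48, 59}
remove-min → 48; now {59}
insert 61 → {59, 61}
remove-min → 59; now {61}
remove-min → 61; now {}
insert 42 → {42}
insert 33 → {33, 42}
insert 39 → {33, 39, 42}
remove-min → 33; now {39, 42}
insert 65 → {39, 42, 65}
insert 37 → {37, 39, 42, 65}
insert 64 → {37, 39, 42, 64, 65}
remove-min → 37; now {39, 42, 64, 65}
insert 47 → {39, 42, 47, 64, 65}
remove-min → 39; now {42, 47, 64, 65}
remove-min → 42; now {47, 64, 65}
insert 35 → {35, 47, 64, 65}
remove-min → 35; now {47, 64, 65}
remove-min → 47; now {64, 65}
remove-min → 64; now {65}
remove-min → 65; now {}
insert 38 → {38}

priority queue: 48, 59, 61, 33, 37, 39, 42, 35, 47, 64, 65; FIFO queue: 48 → 59 → 61 → 42 → 33 → 39 → 65 → 37 → 64 → 47 → 35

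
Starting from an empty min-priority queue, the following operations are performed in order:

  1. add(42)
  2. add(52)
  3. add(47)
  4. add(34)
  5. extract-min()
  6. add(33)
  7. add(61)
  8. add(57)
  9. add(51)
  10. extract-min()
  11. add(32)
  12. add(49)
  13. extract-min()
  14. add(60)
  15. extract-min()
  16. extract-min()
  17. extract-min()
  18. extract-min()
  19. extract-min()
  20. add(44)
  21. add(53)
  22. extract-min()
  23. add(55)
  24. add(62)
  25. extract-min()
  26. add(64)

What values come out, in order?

insert 42 → {42}
insert 52 → {42, 52}
insert 47 → {42, 47, 52}
insert 34 → {34, 42, 47, 52}
extract-min → 34; now {42, 47, 52}
insert 33 → {33, 42, 47, 52}
insert 61 → {33, 42, 47, 52, 61}
insert 57 → {33, 42, 47, 52, 57, 61}
insert 51 → {33, 42, 47, 51, 52, 57, 61}
extract-min → 33; now {42, 47, 51, 52, 57, 61}
insert 32 → {32, 42, 47, 51, 52, 57, 61}
insert 49 → {32, 42, 47, 49, 51, 52, 57, 61}
extract-min → 32; now {42, 47, 49, 51, 52, 57, 61}
insert 60 → {42, 47, 49, 51, 52, 57, 60, 61}
extract-min → 42; now {47, 49, 51, 52, 57, 60, 61}
extract-min → 47; now {49, 51, 52, 57, 60, 61}
extract-min → 49; now {51, 52, 57, 60, 61}
extract-min → 51; now {52, 57, 60, 61}
extract-min → 52; now {57, 60, 61}
insert 44 → {44, 57, 60, 61}
insert 53 → {44, 53, 57, 60, 61}
extract-min → 44; now {53, 57, 60, 61}
insert 55 → {53, 55, 57, 60, 61}
insert 62 → {53, 55, 57, 60, 61, 62}
extract-min → 53; now {55, 57, 60, 61, 62}
insert 64 → {55, 57, 60, 61, 62, 64}

34, 33, 32, 42, 47, 49, 51, 52, 44, 53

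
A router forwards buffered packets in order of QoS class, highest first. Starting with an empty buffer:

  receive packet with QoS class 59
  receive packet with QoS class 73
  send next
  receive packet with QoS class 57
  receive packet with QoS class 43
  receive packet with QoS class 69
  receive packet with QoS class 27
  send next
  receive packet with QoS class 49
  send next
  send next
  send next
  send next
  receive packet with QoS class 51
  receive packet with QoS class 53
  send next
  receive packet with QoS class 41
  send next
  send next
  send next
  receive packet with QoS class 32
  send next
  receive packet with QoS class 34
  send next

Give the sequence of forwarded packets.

73 → 69 → 59 → 57 → 49 → 43 → 53 → 51 → 41 → 27 → 32 → 34

insert 59 → {59}
insert 73 → {73, 59}
send next → 73; now {59}
insert 57 → {59, 57}
insert 43 → {59, 57, 43}
insert 69 → {69, 59, 57, 43}
insert 27 → {69, 59, 57, 43, 27}
send next → 69; now {59, 57, 43, 27}
insert 49 → {59, 57, 49, 43, 27}
send next → 59; now {57, 49, 43, 27}
send next → 57; now {49, 43, 27}
send next → 49; now {43, 27}
send next → 43; now {27}
insert 51 → {51, 27}
insert 53 → {53, 51, 27}
send next → 53; now {51, 27}
insert 41 → {51, 41, 27}
send next → 51; now {41, 27}
send next → 41; now {27}
send next → 27; now {}
insert 32 → {32}
send next → 32; now {}
insert 34 → {34}
send next → 34; now {}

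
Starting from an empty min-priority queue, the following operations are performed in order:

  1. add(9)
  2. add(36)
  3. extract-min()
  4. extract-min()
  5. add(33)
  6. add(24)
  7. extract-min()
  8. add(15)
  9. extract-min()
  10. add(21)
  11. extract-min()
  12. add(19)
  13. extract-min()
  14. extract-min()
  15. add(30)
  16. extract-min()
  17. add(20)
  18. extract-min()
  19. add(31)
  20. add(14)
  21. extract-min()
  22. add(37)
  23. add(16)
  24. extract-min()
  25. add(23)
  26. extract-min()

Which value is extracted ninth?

insert 9 → {9}
insert 36 → {9, 36}
extract-min → 9; now {36}
extract-min → 36; now {}
insert 33 → {33}
insert 24 → {24, 33}
extract-min → 24; now {33}
insert 15 → {15, 33}
extract-min → 15; now {33}
insert 21 → {21, 33}
extract-min → 21; now {33}
insert 19 → {19, 33}
extract-min → 19; now {33}
extract-min → 33; now {}
insert 30 → {30}
extract-min → 30; now {}
insert 20 → {20}
extract-min → 20; now {}
insert 31 → {31}
insert 14 → {14, 31}
extract-min → 14; now {31}
insert 37 → {31, 37}
insert 16 → {16, 31, 37}
extract-min → 16; now {31, 37}
insert 23 → {23, 31, 37}
extract-min → 23; now {31, 37}

20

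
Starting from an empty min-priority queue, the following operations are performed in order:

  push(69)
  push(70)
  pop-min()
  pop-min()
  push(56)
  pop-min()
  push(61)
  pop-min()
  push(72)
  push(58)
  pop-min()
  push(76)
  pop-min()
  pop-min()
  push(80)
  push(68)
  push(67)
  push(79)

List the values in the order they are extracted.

69 → 70 → 56 → 61 → 58 → 72 → 76

insert 69 → {69}
insert 70 → {69, 70}
pop-min → 69; now {70}
pop-min → 70; now {}
insert 56 → {56}
pop-min → 56; now {}
insert 61 → {61}
pop-min → 61; now {}
insert 72 → {72}
insert 58 → {58, 72}
pop-min → 58; now {72}
insert 76 → {72, 76}
pop-min → 72; now {76}
pop-min → 76; now {}
insert 80 → {80}
insert 68 → {68, 80}
insert 67 → {67, 68, 80}
insert 79 → {67, 68, 79, 80}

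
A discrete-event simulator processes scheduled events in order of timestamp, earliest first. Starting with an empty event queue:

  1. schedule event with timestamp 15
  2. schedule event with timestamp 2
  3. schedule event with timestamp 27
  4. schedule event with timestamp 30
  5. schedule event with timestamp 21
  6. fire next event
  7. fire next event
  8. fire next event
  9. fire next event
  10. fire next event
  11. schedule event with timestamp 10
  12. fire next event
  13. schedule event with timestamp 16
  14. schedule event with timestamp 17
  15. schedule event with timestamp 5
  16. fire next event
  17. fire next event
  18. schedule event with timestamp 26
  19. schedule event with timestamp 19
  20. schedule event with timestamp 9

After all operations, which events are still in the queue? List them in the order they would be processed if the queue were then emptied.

insert 15 → {15}
insert 2 → {2, 15}
insert 27 → {2, 15, 27}
insert 30 → {2, 15, 27, 30}
insert 21 → {2, 15, 21, 27, 30}
fire next event → 2; now {15, 21, 27, 30}
fire next event → 15; now {21, 27, 30}
fire next event → 21; now {27, 30}
fire next event → 27; now {30}
fire next event → 30; now {}
insert 10 → {10}
fire next event → 10; now {}
insert 16 → {16}
insert 17 → {16, 17}
insert 5 → {5, 16, 17}
fire next event → 5; now {16, 17}
fire next event → 16; now {17}
insert 26 → {17, 26}
insert 19 → {17, 19, 26}
insert 9 → {9, 17, 19, 26}

9, 17, 19, 26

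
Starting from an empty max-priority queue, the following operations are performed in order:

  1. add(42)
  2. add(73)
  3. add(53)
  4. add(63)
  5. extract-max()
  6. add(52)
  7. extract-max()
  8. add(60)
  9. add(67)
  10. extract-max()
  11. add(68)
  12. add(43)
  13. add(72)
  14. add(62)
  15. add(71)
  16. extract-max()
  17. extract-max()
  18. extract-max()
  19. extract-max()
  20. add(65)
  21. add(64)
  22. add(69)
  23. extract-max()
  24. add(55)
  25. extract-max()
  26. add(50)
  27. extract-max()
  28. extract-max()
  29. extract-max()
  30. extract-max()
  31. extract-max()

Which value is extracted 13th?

insert 42 → {42}
insert 73 → {73, 42}
insert 53 → {73, 53, 42}
insert 63 → {73, 63, 53, 42}
extract-max → 73; now {63, 53, 42}
insert 52 → {63, 53, 52, 42}
extract-max → 63; now {53, 52, 42}
insert 60 → {60, 53, 52, 42}
insert 67 → {67, 60, 53, 52, 42}
extract-max → 67; now {60, 53, 52, 42}
insert 68 → {68, 60, 53, 52, 42}
insert 43 → {68, 60, 53, 52, 43, 42}
insert 72 → {72, 68, 60, 53, 52, 43, 42}
insert 62 → {72, 68, 62, 60, 53, 52, 43, 42}
insert 71 → {72, 71, 68, 62, 60, 53, 52, 43, 42}
extract-max → 72; now {71, 68, 62, 60, 53, 52, 43, 42}
extract-max → 71; now {68, 62, 60, 53, 52, 43, 42}
extract-max → 68; now {62, 60, 53, 52, 43, 42}
extract-max → 62; now {60, 53, 52, 43, 42}
insert 65 → {65, 60, 53, 52, 43, 42}
insert 64 → {65, 64, 60, 53, 52, 43, 42}
insert 69 → {69, 65, 64, 60, 53, 52, 43, 42}
extract-max → 69; now {65, 64, 60, 53, 52, 43, 42}
insert 55 → {65, 64, 60, 55, 53, 52, 43, 42}
extract-max → 65; now {64, 60, 55, 53, 52, 43, 42}
insert 50 → {64, 60, 55, 53, 52, 50, 43, 42}
extract-max → 64; now {60, 55, 53, 52, 50, 43, 42}
extract-max → 60; now {55, 53, 52, 50, 43, 42}
extract-max → 55; now {53, 52, 50, 43, 42}
extract-max → 53; now {52, 50, 43, 42}
extract-max → 52; now {50, 43, 42}

53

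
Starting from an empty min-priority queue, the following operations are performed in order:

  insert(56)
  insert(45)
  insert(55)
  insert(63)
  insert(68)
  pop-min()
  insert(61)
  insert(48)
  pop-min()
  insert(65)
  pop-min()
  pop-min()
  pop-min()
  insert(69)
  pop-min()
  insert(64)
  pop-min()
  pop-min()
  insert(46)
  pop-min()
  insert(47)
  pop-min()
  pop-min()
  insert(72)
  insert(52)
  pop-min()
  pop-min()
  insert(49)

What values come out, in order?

45 → 48 → 55 → 56 → 61 → 63 → 64 → 65 → 46 → 47 → 68 → 52 → 69

insert 56 → {56}
insert 45 → {45, 56}
insert 55 → {45, 55, 56}
insert 63 → {45, 55, 56, 63}
insert 68 → {45, 55, 56, 63, 68}
pop-min → 45; now {55, 56, 63, 68}
insert 61 → {55, 56, 61, 63, 68}
insert 48 → {48, 55, 56, 61, 63, 68}
pop-min → 48; now {55, 56, 61, 63, 68}
insert 65 → {55, 56, 61, 63, 65, 68}
pop-min → 55; now {56, 61, 63, 65, 68}
pop-min → 56; now {61, 63, 65, 68}
pop-min → 61; now {63, 65, 68}
insert 69 → {63, 65, 68, 69}
pop-min → 63; now {65, 68, 69}
insert 64 → {64, 65, 68, 69}
pop-min → 64; now {65, 68, 69}
pop-min → 65; now {68, 69}
insert 46 → {46, 68, 69}
pop-min → 46; now {68, 69}
insert 47 → {47, 68, 69}
pop-min → 47; now {68, 69}
pop-min → 68; now {69}
insert 72 → {69, 72}
insert 52 → {52, 69, 72}
pop-min → 52; now {69, 72}
pop-min → 69; now {72}
insert 49 → {49, 72}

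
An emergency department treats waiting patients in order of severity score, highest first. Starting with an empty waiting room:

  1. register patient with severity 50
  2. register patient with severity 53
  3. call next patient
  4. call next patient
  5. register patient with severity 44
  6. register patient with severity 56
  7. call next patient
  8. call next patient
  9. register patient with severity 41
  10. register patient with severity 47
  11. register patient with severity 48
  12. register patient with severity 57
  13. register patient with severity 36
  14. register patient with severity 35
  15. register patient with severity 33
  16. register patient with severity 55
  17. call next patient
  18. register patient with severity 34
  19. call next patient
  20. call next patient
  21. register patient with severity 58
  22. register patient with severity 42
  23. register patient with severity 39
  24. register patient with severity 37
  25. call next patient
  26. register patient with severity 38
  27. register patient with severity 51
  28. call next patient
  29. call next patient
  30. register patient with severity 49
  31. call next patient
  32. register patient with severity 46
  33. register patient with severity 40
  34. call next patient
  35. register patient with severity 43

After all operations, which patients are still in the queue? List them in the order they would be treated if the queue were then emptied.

43, 42, 41, 40, 39, 38, 37, 36, 35, 34, 33

insert 50 → {50}
insert 53 → {53, 50}
call next patient → 53; now {50}
call next patient → 50; now {}
insert 44 → {44}
insert 56 → {56, 44}
call next patient → 56; now {44}
call next patient → 44; now {}
insert 41 → {41}
insert 47 → {47, 41}
insert 48 → {48, 47, 41}
insert 57 → {57, 48, 47, 41}
insert 36 → {57, 48, 47, 41, 36}
insert 35 → {57, 48, 47, 41, 36, 35}
insert 33 → {57, 48, 47, 41, 36, 35, 33}
insert 55 → {57, 55, 48, 47, 41, 36, 35, 33}
call next patient → 57; now {55, 48, 47, 41, 36, 35, 33}
insert 34 → {55, 48, 47, 41, 36, 35, 34, 33}
call next patient → 55; now {48, 47, 41, 36, 35, 34, 33}
call next patient → 48; now {47, 41, 36, 35, 34, 33}
insert 58 → {58, 47, 41, 36, 35, 34, 33}
insert 42 → {58, 47, 42, 41, 36, 35, 34, 33}
insert 39 → {58, 47, 42, 41, 39, 36, 35, 34, 33}
insert 37 → {58, 47, 42, 41, 39, 37, 36, 35, 34, 33}
call next patient → 58; now {47, 42, 41, 39, 37, 36, 35, 34, 33}
insert 38 → {47, 42, 41, 39, 38, 37, 36, 35, 34, 33}
insert 51 → {51, 47, 42, 41, 39, 38, 37, 36, 35, 34, 33}
call next patient → 51; now {47, 42, 41, 39, 38, 37, 36, 35, 34, 33}
call next patient → 47; now {42, 41, 39, 38, 37, 36, 35, 34, 33}
insert 49 → {49, 42, 41, 39, 38, 37, 36, 35, 34, 33}
call next patient → 49; now {42, 41, 39, 38, 37, 36, 35, 34, 33}
insert 46 → {46, 42, 41, 39, 38, 37, 36, 35, 34, 33}
insert 40 → {46, 42, 41, 40, 39, 38, 37, 36, 35, 34, 33}
call next patient → 46; now {42, 41, 40, 39, 38, 37, 36, 35, 34, 33}
insert 43 → {43, 42, 41, 40, 39, 38, 37, 36, 35, 34, 33}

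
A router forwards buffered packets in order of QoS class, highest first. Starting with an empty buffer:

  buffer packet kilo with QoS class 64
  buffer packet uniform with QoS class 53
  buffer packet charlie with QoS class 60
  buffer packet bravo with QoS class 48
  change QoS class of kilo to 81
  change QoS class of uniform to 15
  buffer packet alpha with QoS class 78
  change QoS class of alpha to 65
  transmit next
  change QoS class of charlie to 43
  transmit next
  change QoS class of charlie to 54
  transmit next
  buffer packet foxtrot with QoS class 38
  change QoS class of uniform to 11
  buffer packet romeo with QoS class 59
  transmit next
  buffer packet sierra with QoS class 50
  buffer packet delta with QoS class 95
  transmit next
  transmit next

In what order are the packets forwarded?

add kilo (QoS class 64) → {kilo:64}
add uniform (QoS class 53) → {kilo:64, uniform:53}
add charlie (QoS class 60) → {kilo:64, charlie:60, uniform:53}
add bravo (QoS class 48) → {kilo:64, charlie:60, uniform:53, bravo:48}
update kilo to QoS class 81 → {kilo:81, charlie:60, uniform:53, bravo:48}
update uniform to QoS class 15 → {kilo:81, charlie:60, bravo:48, uniform:15}
add alpha (QoS class 78) → {kilo:81, alpha:78, charlie:60, bravo:48, uniform:15}
update alpha to QoS class 65 → {kilo:81, alpha:65, charlie:60, bravo:48, uniform:15}
transmit next → kilo; now {alpha:65, charlie:60, bravo:48, uniform:15}
update charlie to QoS class 43 → {alpha:65, bravo:48, charlie:43, uniform:15}
transmit next → alpha; now {bravo:48, charlie:43, uniform:15}
update charlie to QoS class 54 → {charlie:54, bravo:48, uniform:15}
transmit next → charlie; now {bravo:48, uniform:15}
add foxtrot (QoS class 38) → {bravo:48, foxtrot:38, uniform:15}
update uniform to QoS class 11 → {bravo:48, foxtrot:38, uniform:11}
add romeo (QoS class 59) → {romeo:59, bravo:48, foxtrot:38, uniform:11}
transmit next → romeo; now {bravo:48, foxtrot:38, uniform:11}
add sierra (QoS class 50) → {sierra:50, bravo:48, foxtrot:38, uniform:11}
add delta (QoS class 95) → {delta:95, sierra:50, bravo:48, foxtrot:38, uniform:11}
transmit next → delta; now {sierra:50, bravo:48, foxtrot:38, uniform:11}
transmit next → sierra; now {bravo:48, foxtrot:38, uniform:11}

kilo → alpha → charlie → romeo → delta → sierra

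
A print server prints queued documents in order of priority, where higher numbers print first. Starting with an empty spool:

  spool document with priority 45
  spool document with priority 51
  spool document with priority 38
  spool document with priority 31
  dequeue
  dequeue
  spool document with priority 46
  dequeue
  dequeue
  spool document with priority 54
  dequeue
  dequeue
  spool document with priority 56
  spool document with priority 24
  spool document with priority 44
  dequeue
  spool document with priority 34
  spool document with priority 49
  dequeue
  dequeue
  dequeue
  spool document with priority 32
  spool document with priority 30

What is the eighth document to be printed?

insert 45 → {45}
insert 51 → {51, 45}
insert 38 → {51, 45, 38}
insert 31 → {51, 45, 38, 31}
dequeue → 51; now {45, 38, 31}
dequeue → 45; now {38, 31}
insert 46 → {46, 38, 31}
dequeue → 46; now {38, 31}
dequeue → 38; now {31}
insert 54 → {54, 31}
dequeue → 54; now {31}
dequeue → 31; now {}
insert 56 → {56}
insert 24 → {56, 24}
insert 44 → {56, 44, 24}
dequeue → 56; now {44, 24}
insert 34 → {44, 34, 24}
insert 49 → {49, 44, 34, 24}
dequeue → 49; now {44, 34, 24}
dequeue → 44; now {34, 24}
dequeue → 34; now {24}
insert 32 → {32, 24}
insert 30 → {32, 30, 24}

49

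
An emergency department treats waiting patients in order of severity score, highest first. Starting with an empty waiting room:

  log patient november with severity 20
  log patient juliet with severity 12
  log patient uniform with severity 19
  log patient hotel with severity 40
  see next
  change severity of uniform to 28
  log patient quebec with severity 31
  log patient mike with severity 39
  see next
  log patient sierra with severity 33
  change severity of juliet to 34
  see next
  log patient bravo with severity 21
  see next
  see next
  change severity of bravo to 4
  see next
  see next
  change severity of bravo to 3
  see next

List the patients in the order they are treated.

hotel → mike → juliet → sierra → quebec → uniform → november → bravo

add november (severity 20) → {november:20}
add juliet (severity 12) → {november:20, juliet:12}
add uniform (severity 19) → {november:20, uniform:19, juliet:12}
add hotel (severity 40) → {hotel:40, november:20, uniform:19, juliet:12}
see next → hotel; now {november:20, uniform:19, juliet:12}
update uniform to severity 28 → {uniform:28, november:20, juliet:12}
add quebec (severity 31) → {quebec:31, uniform:28, november:20, juliet:12}
add mike (severity 39) → {mike:39, quebec:31, uniform:28, november:20, juliet:12}
see next → mike; now {quebec:31, uniform:28, november:20, juliet:12}
add sierra (severity 33) → {sierra:33, quebec:31, uniform:28, november:20, juliet:12}
update juliet to severity 34 → {juliet:34, sierra:33, quebec:31, uniform:28, november:20}
see next → juliet; now {sierra:33, quebec:31, uniform:28, november:20}
add bravo (severity 21) → {sierra:33, quebec:31, uniform:28, bravo:21, november:20}
see next → sierra; now {quebec:31, uniform:28, bravo:21, november:20}
see next → quebec; now {uniform:28, bravo:21, november:20}
update bravo to severity 4 → {uniform:28, november:20, bravo:4}
see next → uniform; now {november:20, bravo:4}
see next → november; now {bravo:4}
update bravo to severity 3 → {bravo:3}
see next → bravo; now {}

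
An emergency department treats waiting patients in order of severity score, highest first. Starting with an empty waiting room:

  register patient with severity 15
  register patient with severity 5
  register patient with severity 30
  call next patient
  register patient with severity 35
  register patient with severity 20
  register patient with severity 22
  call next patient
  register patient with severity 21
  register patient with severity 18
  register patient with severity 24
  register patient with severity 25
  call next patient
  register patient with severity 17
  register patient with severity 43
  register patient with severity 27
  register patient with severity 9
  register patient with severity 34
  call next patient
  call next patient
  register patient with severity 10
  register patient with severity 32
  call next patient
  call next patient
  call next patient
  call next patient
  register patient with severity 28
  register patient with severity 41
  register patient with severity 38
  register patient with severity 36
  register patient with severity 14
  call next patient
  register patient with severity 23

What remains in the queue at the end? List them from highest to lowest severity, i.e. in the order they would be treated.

insert 15 → {15}
insert 5 → {15, 5}
insert 30 → {30, 15, 5}
call next patient → 30; now {15, 5}
insert 35 → {35, 15, 5}
insert 20 → {35, 20, 15, 5}
insert 22 → {35, 22, 20, 15, 5}
call next patient → 35; now {22, 20, 15, 5}
insert 21 → {22, 21, 20, 15, 5}
insert 18 → {22, 21, 20, 18, 15, 5}
insert 24 → {24, 22, 21, 20, 18, 15, 5}
insert 25 → {25, 24, 22, 21, 20, 18, 15, 5}
call next patient → 25; now {24, 22, 21, 20, 18, 15, 5}
insert 17 → {24, 22, 21, 20, 18, 17, 15, 5}
insert 43 → {43, 24, 22, 21, 20, 18, 17, 15, 5}
insert 27 → {43, 27, 24, 22, 21, 20, 18, 17, 15, 5}
insert 9 → {43, 27, 24, 22, 21, 20, 18, 17, 15, 9, 5}
insert 34 → {43, 34, 27, 24, 22, 21, 20, 18, 17, 15, 9, 5}
call next patient → 43; now {34, 27, 24, 22, 21, 20, 18, 17, 15, 9, 5}
call next patient → 34; now {27, 24, 22, 21, 20, 18, 17, 15, 9, 5}
insert 10 → {27, 24, 22, 21, 20, 18, 17, 15, 10, 9, 5}
insert 32 → {32, 27, 24, 22, 21, 20, 18, 17, 15, 10, 9, 5}
call next patient → 32; now {27, 24, 22, 21, 20, 18, 17, 15, 10, 9, 5}
call next patient → 27; now {24, 22, 21, 20, 18, 17, 15, 10, 9, 5}
call next patient → 24; now {22, 21, 20, 18, 17, 15, 10, 9, 5}
call next patient → 22; now {21, 20, 18, 17, 15, 10, 9, 5}
insert 28 → {28, 21, 20, 18, 17, 15, 10, 9, 5}
insert 41 → {41, 28, 21, 20, 18, 17, 15, 10, 9, 5}
insert 38 → {41, 38, 28, 21, 20, 18, 17, 15, 10, 9, 5}
insert 36 → {41, 38, 36, 28, 21, 20, 18, 17, 15, 10, 9, 5}
insert 14 → {41, 38, 36, 28, 21, 20, 18, 17, 15, 14, 10, 9, 5}
call next patient → 41; now {38, 36, 28, 21, 20, 18, 17, 15, 14, 10, 9, 5}
insert 23 → {38, 36, 28, 23, 21, 20, 18, 17, 15, 14, 10, 9, 5}

38, 36, 28, 23, 21, 20, 18, 17, 15, 14, 10, 9, 5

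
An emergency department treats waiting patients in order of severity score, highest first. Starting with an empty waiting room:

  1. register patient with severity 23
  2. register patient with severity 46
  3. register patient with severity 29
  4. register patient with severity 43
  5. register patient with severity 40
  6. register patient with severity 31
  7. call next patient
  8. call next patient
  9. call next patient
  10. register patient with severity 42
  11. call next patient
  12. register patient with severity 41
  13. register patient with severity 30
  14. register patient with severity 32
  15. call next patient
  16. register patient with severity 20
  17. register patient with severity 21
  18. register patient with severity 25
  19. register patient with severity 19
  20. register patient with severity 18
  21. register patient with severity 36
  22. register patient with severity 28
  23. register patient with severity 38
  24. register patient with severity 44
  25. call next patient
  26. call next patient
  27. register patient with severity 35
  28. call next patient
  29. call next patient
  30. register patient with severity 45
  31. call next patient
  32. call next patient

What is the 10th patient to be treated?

insert 23 → {23}
insert 46 → {46, 23}
insert 29 → {46, 29, 23}
insert 43 → {46, 43, 29, 23}
insert 40 → {46, 43, 40, 29, 23}
insert 31 → {46, 43, 40, 31, 29, 23}
call next patient → 46; now {43, 40, 31, 29, 23}
call next patient → 43; now {40, 31, 29, 23}
call next patient → 40; now {31, 29, 23}
insert 42 → {42, 31, 29, 23}
call next patient → 42; now {31, 29, 23}
insert 41 → {41, 31, 29, 23}
insert 30 → {41, 31, 30, 29, 23}
insert 32 → {41, 32, 31, 30, 29, 23}
call next patient → 41; now {32, 31, 30, 29, 23}
insert 20 → {32, 31, 30, 29, 23, 20}
insert 21 → {32, 31, 30, 29, 23, 21, 20}
insert 25 → {32, 31, 30, 29, 25, 23, 21, 20}
insert 19 → {32, 31, 30, 29, 25, 23, 21, 20, 19}
insert 18 → {32, 31, 30, 29, 25, 23, 21, 20, 19, 18}
insert 36 → {36, 32, 31, 30, 29, 25, 23, 21, 20, 19, 18}
insert 28 → {36, 32, 31, 30, 29, 28, 25, 23, 21, 20, 19, 18}
insert 38 → {38, 36, 32, 31, 30, 29, 28, 25, 23, 21, 20, 19, 18}
insert 44 → {44, 38, 36, 32, 31, 30, 29, 28, 25, 23, 21, 20, 19, 18}
call next patient → 44; now {38, 36, 32, 31, 30, 29, 28, 25, 23, 21, 20, 19, 18}
call next patient → 38; now {36, 32, 31, 30, 29, 28, 25, 23, 21, 20, 19, 18}
insert 35 → {36, 35, 32, 31, 30, 29, 28, 25, 23, 21, 20, 19, 18}
call next patient → 36; now {35, 32, 31, 30, 29, 28, 25, 23, 21, 20, 19, 18}
call next patient → 35; now {32, 31, 30, 29, 28, 25, 23, 21, 20, 19, 18}
insert 45 → {45, 32, 31, 30, 29, 28, 25, 23, 21, 20, 19, 18}
call next patient → 45; now {32, 31, 30, 29, 28, 25, 23, 21, 20, 19, 18}
call next patient → 32; now {31, 30, 29, 28, 25, 23, 21, 20, 19, 18}

45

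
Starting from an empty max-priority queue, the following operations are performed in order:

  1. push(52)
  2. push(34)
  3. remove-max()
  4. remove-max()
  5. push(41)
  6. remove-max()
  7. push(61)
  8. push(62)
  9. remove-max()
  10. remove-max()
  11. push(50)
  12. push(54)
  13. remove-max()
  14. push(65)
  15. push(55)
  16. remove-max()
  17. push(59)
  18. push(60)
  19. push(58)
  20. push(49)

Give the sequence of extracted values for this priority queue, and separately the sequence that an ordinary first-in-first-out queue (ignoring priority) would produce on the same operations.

priority queue: 52 → 34 → 41 → 62 → 61 → 54 → 65; FIFO queue: 52, 34, 41, 61, 62, 50, 54

insert 52 → {52}
insert 34 → {52, 34}
remove-max → 52; now {34}
remove-max → 34; now {}
insert 41 → {41}
remove-max → 41; now {}
insert 61 → {61}
insert 62 → {62, 61}
remove-max → 62; now {61}
remove-max → 61; now {}
insert 50 → {50}
insert 54 → {54, 50}
remove-max → 54; now {50}
insert 65 → {65, 50}
insert 55 → {65, 55, 50}
remove-max → 65; now {55, 50}
insert 59 → {59, 55, 50}
insert 60 → {60, 59, 55, 50}
insert 58 → {60, 59, 58, 55, 50}
insert 49 → {60, 59, 58, 55, 50, 49}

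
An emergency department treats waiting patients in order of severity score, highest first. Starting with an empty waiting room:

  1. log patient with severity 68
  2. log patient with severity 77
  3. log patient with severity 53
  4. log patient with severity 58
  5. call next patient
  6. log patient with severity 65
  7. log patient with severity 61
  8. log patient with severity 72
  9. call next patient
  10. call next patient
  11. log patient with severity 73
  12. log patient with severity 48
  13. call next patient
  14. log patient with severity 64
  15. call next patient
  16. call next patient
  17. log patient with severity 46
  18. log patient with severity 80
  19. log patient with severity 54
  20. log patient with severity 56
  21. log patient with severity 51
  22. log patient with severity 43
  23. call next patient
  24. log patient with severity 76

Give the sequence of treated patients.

insert 68 → {68}
insert 77 → {77, 68}
insert 53 → {77, 68, 53}
insert 58 → {77, 68, 58, 53}
call next patient → 77; now {68, 58, 53}
insert 65 → {68, 65, 58, 53}
insert 61 → {68, 65, 61, 58, 53}
insert 72 → {72, 68, 65, 61, 58, 53}
call next patient → 72; now {68, 65, 61, 58, 53}
call next patient → 68; now {65, 61, 58, 53}
insert 73 → {73, 65, 61, 58, 53}
insert 48 → {73, 65, 61, 58, 53, 48}
call next patient → 73; now {65, 61, 58, 53, 48}
insert 64 → {65, 64, 61, 58, 53, 48}
call next patient → 65; now {64, 61, 58, 53, 48}
call next patient → 64; now {61, 58, 53, 48}
insert 46 → {61, 58, 53, 48, 46}
insert 80 → {80, 61, 58, 53, 48, 46}
insert 54 → {80, 61, 58, 54, 53, 48, 46}
insert 56 → {80, 61, 58, 56, 54, 53, 48, 46}
insert 51 → {80, 61, 58, 56, 54, 53, 51, 48, 46}
insert 43 → {80, 61, 58, 56, 54, 53, 51, 48, 46, 43}
call next patient → 80; now {61, 58, 56, 54, 53, 51, 48, 46, 43}
insert 76 → {76, 61, 58, 56, 54, 53, 51, 48, 46, 43}

[77, 72, 68, 73, 65, 64, 80]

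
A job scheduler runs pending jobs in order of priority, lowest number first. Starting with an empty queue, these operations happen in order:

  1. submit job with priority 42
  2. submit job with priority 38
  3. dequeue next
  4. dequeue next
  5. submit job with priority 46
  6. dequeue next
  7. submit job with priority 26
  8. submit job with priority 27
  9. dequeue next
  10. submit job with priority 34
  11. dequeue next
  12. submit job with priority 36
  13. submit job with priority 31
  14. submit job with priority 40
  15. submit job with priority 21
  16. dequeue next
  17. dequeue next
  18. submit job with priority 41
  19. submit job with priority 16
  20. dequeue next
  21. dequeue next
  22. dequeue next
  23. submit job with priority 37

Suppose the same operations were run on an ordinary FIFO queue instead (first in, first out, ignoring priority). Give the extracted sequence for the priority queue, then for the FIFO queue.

priority queue: 38, 42, 46, 26, 27, 21, 31, 16, 34, 36; FIFO queue: 42, 38, 46, 26, 27, 34, 36, 31, 40, 21

insert 42 → {42}
insert 38 → {38, 42}
dequeue next → 38; now {42}
dequeue next → 42; now {}
insert 46 → {46}
dequeue next → 46; now {}
insert 26 → {26}
insert 27 → {26, 27}
dequeue next → 26; now {27}
insert 34 → {27, 34}
dequeue next → 27; now {34}
insert 36 → {34, 36}
insert 31 → {31, 34, 36}
insert 40 → {31, 34, 36, 40}
insert 21 → {21, 31, 34, 36, 40}
dequeue next → 21; now {31, 34, 36, 40}
dequeue next → 31; now {34, 36, 40}
insert 41 → {34, 36, 40, 41}
insert 16 → {16, 34, 36, 40, 41}
dequeue next → 16; now {34, 36, 40, 41}
dequeue next → 34; now {36, 40, 41}
dequeue next → 36; now {40, 41}
insert 37 → {37, 40, 41}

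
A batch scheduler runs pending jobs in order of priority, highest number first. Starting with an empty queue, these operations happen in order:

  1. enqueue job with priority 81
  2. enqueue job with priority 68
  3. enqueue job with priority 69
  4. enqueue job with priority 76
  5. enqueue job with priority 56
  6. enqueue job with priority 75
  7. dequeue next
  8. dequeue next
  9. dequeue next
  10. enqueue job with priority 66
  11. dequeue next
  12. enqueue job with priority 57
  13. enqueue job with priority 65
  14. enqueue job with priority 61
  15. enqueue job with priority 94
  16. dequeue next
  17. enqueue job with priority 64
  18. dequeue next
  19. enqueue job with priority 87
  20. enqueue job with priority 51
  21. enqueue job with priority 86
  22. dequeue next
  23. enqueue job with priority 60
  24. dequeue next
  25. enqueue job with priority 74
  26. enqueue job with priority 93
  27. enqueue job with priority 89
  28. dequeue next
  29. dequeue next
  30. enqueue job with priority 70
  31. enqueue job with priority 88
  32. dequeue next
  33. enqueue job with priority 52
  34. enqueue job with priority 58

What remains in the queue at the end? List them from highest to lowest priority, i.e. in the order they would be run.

insert 81 → {81}
insert 68 → {81, 68}
insert 69 → {81, 69, 68}
insert 76 → {81, 76, 69, 68}
insert 56 → {81, 76, 69, 68, 56}
insert 75 → {81, 76, 75, 69, 68, 56}
dequeue next → 81; now {76, 75, 69, 68, 56}
dequeue next → 76; now {75, 69, 68, 56}
dequeue next → 75; now {69, 68, 56}
insert 66 → {69, 68, 66, 56}
dequeue next → 69; now {68, 66, 56}
insert 57 → {68, 66, 57, 56}
insert 65 → {68, 66, 65, 57, 56}
insert 61 → {68, 66, 65, 61, 57, 56}
insert 94 → {94, 68, 66, 65, 61, 57, 56}
dequeue next → 94; now {68, 66, 65, 61, 57, 56}
insert 64 → {68, 66, 65, 64, 61, 57, 56}
dequeue next → 68; now {66, 65, 64, 61, 57, 56}
insert 87 → {87, 66, 65, 64, 61, 57, 56}
insert 51 → {87, 66, 65, 64, 61, 57, 56, 51}
insert 86 → {87, 86, 66, 65, 64, 61, 57, 56, 51}
dequeue next → 87; now {86, 66, 65, 64, 61, 57, 56, 51}
insert 60 → {86, 66, 65, 64, 61, 60, 57, 56, 51}
dequeue next → 86; now {66, 65, 64, 61, 60, 57, 56, 51}
insert 74 → {74, 66, 65, 64, 61, 60, 57, 56, 51}
insert 93 → {93, 74, 66, 65, 64, 61, 60, 57, 56, 51}
insert 89 → {93, 89, 74, 66, 65, 64, 61, 60, 57, 56, 51}
dequeue next → 93; now {89, 74, 66, 65, 64, 61, 60, 57, 56, 51}
dequeue next → 89; now {74, 66, 65, 64, 61, 60, 57, 56, 51}
insert 70 → {74, 70, 66, 65, 64, 61, 60, 57, 56, 51}
insert 88 → {88, 74, 70, 66, 65, 64, 61, 60, 57, 56, 51}
dequeue next → 88; now {74, 70, 66, 65, 64, 61, 60, 57, 56, 51}
insert 52 → {74, 70, 66, 65, 64, 61, 60, 57, 56, 52, 51}
insert 58 → {74, 70, 66, 65, 64, 61, 60, 58, 57, 56, 52, 51}

[74, 70, 66, 65, 64, 61, 60, 58, 57, 56, 52, 51]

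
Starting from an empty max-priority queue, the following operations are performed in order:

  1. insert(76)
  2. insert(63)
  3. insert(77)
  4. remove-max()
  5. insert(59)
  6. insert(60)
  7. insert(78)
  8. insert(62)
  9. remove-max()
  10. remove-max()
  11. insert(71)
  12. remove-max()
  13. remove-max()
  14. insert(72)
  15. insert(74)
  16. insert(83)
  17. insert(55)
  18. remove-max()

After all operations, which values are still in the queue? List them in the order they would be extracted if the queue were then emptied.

insert 76 → {76}
insert 63 → {76, 63}
insert 77 → {77, 76, 63}
remove-max → 77; now {76, 63}
insert 59 → {76, 63, 59}
insert 60 → {76, 63, 60, 59}
insert 78 → {78, 76, 63, 60, 59}
insert 62 → {78, 76, 63, 62, 60, 59}
remove-max → 78; now {76, 63, 62, 60, 59}
remove-max → 76; now {63, 62, 60, 59}
insert 71 → {71, 63, 62, 60, 59}
remove-max → 71; now {63, 62, 60, 59}
remove-max → 63; now {62, 60, 59}
insert 72 → {72, 62, 60, 59}
insert 74 → {74, 72, 62, 60, 59}
insert 83 → {83, 74, 72, 62, 60, 59}
insert 55 → {83, 74, 72, 62, 60, 59, 55}
remove-max → 83; now {74, 72, 62, 60, 59, 55}

[74, 72, 62, 60, 59, 55]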